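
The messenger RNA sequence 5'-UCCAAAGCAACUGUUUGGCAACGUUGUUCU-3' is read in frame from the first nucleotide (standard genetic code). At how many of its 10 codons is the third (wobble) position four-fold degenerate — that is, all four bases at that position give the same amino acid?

Codon 1 UCC (Ser): third position 4-fold.
Codon 2 AAA (Lys): third position 2-fold.
Codon 3 GCA (Ala): third position 4-fold.
Codon 4 ACU (Thr): third position 4-fold.
Codon 5 GUU (Val): third position 4-fold.
Codon 6 UGG (Trp): third position 1-fold.
Codon 7 CAA (Gln): third position 2-fold.
Codon 8 CGU (Arg): third position 4-fold.
Codon 9 UGU (Cys): third position 2-fold.
Codon 10 UCU (Ser): third position 4-fold.
Four-fold degenerate third positions: 6.

6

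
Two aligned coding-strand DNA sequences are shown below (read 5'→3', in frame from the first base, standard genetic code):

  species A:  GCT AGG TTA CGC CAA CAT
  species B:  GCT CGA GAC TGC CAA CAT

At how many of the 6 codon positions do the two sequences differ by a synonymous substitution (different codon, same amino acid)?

Codon 1: GCT Ala / GCT Ala — identical.
Codon 2: AGG Arg / CGA Arg — synonymous.
Codon 3: TTA Leu / GAC Asp — nonsynonymous.
Codon 4: CGC Arg / TGC Cys — nonsynonymous.
Codon 5: CAA Gln / CAA Gln — identical.
Codon 6: CAT His / CAT His — identical.
Synonymous differences: 1.

1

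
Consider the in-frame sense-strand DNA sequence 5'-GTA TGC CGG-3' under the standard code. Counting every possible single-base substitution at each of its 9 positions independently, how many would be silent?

Codon 1 (GTA, Val): 3 synonymous substitutions.
Codon 2 (TGC, Cys): 1 synonymous substitution.
Codon 3 (CGG, Arg): 4 synonymous substitutions.
Total: 3 + 1 + 4 = 8.

8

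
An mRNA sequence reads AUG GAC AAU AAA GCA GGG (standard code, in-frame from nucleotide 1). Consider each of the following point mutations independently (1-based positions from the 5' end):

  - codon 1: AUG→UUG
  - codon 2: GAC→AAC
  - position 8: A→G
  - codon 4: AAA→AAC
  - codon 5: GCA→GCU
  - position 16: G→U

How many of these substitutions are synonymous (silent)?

1

Codon 1: AUG (Met) → UUG (Leu) — missense.
Codon 2: GAC (Asp) → AAC (Asn) — missense.
Codon 3: AAU (Asn) → AGU (Ser) — missense.
Codon 4: AAA (Lys) → AAC (Asn) — missense.
Codon 5: GCA (Ala) → GCU (Ala) — synonymous.
Codon 6: GGG (Gly) → UGG (Trp) — missense.
Synonymous: 1 of 6.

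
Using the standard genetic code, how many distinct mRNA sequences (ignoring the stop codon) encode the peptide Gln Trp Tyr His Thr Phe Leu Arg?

Gln: 2 codons.
Trp: 1 codon.
Tyr: 2 codons.
His: 2 codons.
Thr: 4 codons.
Phe: 2 codons.
Leu: 6 codons.
Arg: 6 codons.
2 × 1 × 2 × 2 × 4 × 2 × 6 × 6 = 2304.

2304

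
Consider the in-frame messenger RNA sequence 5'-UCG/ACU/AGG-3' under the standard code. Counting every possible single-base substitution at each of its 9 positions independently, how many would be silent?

8

Codon 1 (UCG, Ser): 3 synonymous substitutions.
Codon 2 (ACU, Thr): 3 synonymous substitutions.
Codon 3 (AGG, Arg): 2 synonymous substitutions.
Total: 3 + 3 + 2 = 8.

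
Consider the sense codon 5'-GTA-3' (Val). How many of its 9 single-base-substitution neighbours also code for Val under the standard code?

Position 1: none → 0 synonymous.
Position 2: none → 0 synonymous.
Position 3: GTT, GTC, GTG → 3 synonymous.
Total: 0 + 0 + 3 = 3.

3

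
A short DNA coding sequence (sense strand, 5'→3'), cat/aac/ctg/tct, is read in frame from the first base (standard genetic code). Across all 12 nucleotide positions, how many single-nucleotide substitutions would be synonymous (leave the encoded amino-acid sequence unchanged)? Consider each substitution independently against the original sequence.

9

Codon 1 (CAT, His): 1 synonymous substitution.
Codon 2 (AAC, Asn): 1 synonymous substitution.
Codon 3 (CTG, Leu): 4 synonymous substitutions.
Codon 4 (TCT, Ser): 3 synonymous substitutions.
Total: 1 + 1 + 4 + 3 = 9.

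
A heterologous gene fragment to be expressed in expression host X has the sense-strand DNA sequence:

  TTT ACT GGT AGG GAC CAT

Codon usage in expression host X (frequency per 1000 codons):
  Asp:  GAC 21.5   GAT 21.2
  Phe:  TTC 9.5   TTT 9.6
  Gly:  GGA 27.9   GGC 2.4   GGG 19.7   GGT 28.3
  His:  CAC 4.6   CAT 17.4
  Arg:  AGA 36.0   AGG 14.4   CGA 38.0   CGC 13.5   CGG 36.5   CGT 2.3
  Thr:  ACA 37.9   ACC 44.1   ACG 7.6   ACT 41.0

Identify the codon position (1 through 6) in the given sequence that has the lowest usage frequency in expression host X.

1

Codon 1 TTT (Phe): 9.6 per 1000.
Codon 2 ACT (Thr): 41.0 per 1000.
Codon 3 GGT (Gly): 28.3 per 1000.
Codon 4 AGG (Arg): 14.4 per 1000.
Codon 5 GAC (Asp): 21.5 per 1000.
Codon 6 CAT (His): 17.4 per 1000.
Lowest frequency is 9.6 at codon 1.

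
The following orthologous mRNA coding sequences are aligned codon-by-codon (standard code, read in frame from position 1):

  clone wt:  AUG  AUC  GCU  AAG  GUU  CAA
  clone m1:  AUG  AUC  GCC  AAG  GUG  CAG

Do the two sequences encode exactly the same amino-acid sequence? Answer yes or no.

Codon 1: AUG Met / AUG Met — identical.
Codon 2: AUC Ile / AUC Ile — identical.
Codon 3: GCU Ala / GCC Ala — synonymous.
Codon 4: AAG Lys / AAG Lys — identical.
Codon 5: GUU Val / GUG Val — synonymous.
Codon 6: CAA Gln / CAG Gln — synonymous.
Nonsynonymous differences: 0 → same protein.

yes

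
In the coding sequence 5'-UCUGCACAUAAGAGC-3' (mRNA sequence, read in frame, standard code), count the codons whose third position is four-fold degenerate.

2

Codon 1 UCU (Ser): third position 4-fold.
Codon 2 GCA (Ala): third position 4-fold.
Codon 3 CAU (His): third position 2-fold.
Codon 4 AAG (Lys): third position 2-fold.
Codon 5 AGC (Ser): third position 2-fold.
Four-fold degenerate third positions: 2.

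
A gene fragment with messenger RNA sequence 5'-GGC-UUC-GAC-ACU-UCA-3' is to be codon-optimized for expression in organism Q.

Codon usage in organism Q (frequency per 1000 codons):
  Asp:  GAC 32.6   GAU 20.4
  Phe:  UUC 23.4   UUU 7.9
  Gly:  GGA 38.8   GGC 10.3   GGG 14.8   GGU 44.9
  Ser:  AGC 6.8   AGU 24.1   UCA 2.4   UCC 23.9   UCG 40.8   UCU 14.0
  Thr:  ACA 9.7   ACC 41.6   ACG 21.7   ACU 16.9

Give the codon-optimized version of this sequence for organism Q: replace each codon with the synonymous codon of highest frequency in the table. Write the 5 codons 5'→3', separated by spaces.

Codon 1 (Gly): best is GGU at 44.9.
Codon 2 (Phe): best is UUC at 23.4.
Codon 3 (Asp): best is GAC at 32.6.
Codon 4 (Thr): best is ACC at 41.6.
Codon 5 (Ser): best is UCG at 40.8.

GGU UUC GAC ACC UCG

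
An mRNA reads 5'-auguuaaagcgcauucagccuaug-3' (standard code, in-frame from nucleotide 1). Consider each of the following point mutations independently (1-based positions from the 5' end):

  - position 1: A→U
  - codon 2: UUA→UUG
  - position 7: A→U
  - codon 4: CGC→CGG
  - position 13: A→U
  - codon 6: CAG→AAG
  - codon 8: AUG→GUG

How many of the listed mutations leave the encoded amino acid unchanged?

2

Codon 1: AUG (Met) → UUG (Leu) — missense.
Codon 2: UUA (Leu) → UUG (Leu) — synonymous.
Codon 3: AAG (Lys) → UAG (Stop) — nonsense.
Codon 4: CGC (Arg) → CGG (Arg) — synonymous.
Codon 5: AUU (Ile) → UUU (Phe) — missense.
Codon 6: CAG (Gln) → AAG (Lys) — missense.
Codon 8: AUG (Met) → GUG (Val) — missense.
Synonymous: 2 of 7.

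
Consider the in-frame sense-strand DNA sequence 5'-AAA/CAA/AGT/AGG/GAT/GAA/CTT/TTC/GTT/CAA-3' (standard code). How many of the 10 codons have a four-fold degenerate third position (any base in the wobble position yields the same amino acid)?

Codon 1 AAA (Lys): third position 2-fold.
Codon 2 CAA (Gln): third position 2-fold.
Codon 3 AGT (Ser): third position 2-fold.
Codon 4 AGG (Arg): third position 2-fold.
Codon 5 GAT (Asp): third position 2-fold.
Codon 6 GAA (Glu): third position 2-fold.
Codon 7 CTT (Leu): third position 4-fold.
Codon 8 TTC (Phe): third position 2-fold.
Codon 9 GTT (Val): third position 4-fold.
Codon 10 CAA (Gln): third position 2-fold.
Four-fold degenerate third positions: 2.

2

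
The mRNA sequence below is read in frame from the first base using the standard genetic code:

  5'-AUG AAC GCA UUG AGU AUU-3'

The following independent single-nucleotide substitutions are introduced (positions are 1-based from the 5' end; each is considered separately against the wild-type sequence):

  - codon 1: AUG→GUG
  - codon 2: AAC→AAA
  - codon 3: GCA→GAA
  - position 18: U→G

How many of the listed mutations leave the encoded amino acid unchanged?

Codon 1: AUG (Met) → GUG (Val) — missense.
Codon 2: AAC (Asn) → AAA (Lys) — missense.
Codon 3: GCA (Ala) → GAA (Glu) — missense.
Codon 6: AUU (Ile) → AUG (Met) — missense.
Synonymous: 0 of 4.

0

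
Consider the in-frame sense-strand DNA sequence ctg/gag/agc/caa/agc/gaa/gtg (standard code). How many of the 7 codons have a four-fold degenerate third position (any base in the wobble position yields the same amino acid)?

2

Codon 1 CTG (Leu): third position 4-fold.
Codon 2 GAG (Glu): third position 2-fold.
Codon 3 AGC (Ser): third position 2-fold.
Codon 4 CAA (Gln): third position 2-fold.
Codon 5 AGC (Ser): third position 2-fold.
Codon 6 GAA (Glu): third position 2-fold.
Codon 7 GTG (Val): third position 4-fold.
Four-fold degenerate third positions: 2.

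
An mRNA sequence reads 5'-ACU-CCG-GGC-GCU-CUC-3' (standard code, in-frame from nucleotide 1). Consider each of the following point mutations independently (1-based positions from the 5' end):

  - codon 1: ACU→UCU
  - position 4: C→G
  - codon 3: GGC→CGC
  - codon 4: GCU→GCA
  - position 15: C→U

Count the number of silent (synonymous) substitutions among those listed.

Codon 1: ACU (Thr) → UCU (Ser) — missense.
Codon 2: CCG (Pro) → GCG (Ala) — missense.
Codon 3: GGC (Gly) → CGC (Arg) — missense.
Codon 4: GCU (Ala) → GCA (Ala) — synonymous.
Codon 5: CUC (Leu) → CUU (Leu) — synonymous.
Synonymous: 2 of 5.

2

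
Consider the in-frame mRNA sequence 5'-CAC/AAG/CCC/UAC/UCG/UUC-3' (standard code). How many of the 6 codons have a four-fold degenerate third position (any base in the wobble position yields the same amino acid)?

Codon 1 CAC (His): third position 2-fold.
Codon 2 AAG (Lys): third position 2-fold.
Codon 3 CCC (Pro): third position 4-fold.
Codon 4 UAC (Tyr): third position 2-fold.
Codon 5 UCG (Ser): third position 4-fold.
Codon 6 UUC (Phe): third position 2-fold.
Four-fold degenerate third positions: 2.

2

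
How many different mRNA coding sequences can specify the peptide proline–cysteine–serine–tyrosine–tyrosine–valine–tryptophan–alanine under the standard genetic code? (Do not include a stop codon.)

Pro: 4 codons.
Cys: 2 codons.
Ser: 6 codons.
Tyr: 2 codons.
Tyr: 2 codons.
Val: 4 codons.
Trp: 1 codon.
Ala: 4 codons.
4 × 2 × 6 × 2 × 2 × 4 × 1 × 4 = 3072.

3072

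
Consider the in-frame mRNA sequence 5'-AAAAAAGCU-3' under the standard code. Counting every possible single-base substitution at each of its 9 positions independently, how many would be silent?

Codon 1 (AAA, Lys): 1 synonymous substitution.
Codon 2 (AAA, Lys): 1 synonymous substitution.
Codon 3 (GCU, Ala): 3 synonymous substitutions.
Total: 1 + 1 + 3 = 5.

5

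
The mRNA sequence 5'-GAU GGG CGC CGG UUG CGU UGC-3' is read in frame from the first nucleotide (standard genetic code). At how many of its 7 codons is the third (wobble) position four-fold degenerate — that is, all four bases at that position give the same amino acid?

4

Codon 1 GAU (Asp): third position 2-fold.
Codon 2 GGG (Gly): third position 4-fold.
Codon 3 CGC (Arg): third position 4-fold.
Codon 4 CGG (Arg): third position 4-fold.
Codon 5 UUG (Leu): third position 2-fold.
Codon 6 CGU (Arg): third position 4-fold.
Codon 7 UGC (Cys): third position 2-fold.
Four-fold degenerate third positions: 4.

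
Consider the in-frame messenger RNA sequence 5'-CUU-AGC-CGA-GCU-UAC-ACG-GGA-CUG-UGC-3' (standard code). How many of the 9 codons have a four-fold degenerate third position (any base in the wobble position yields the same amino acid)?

6

Codon 1 CUU (Leu): third position 4-fold.
Codon 2 AGC (Ser): third position 2-fold.
Codon 3 CGA (Arg): third position 4-fold.
Codon 4 GCU (Ala): third position 4-fold.
Codon 5 UAC (Tyr): third position 2-fold.
Codon 6 ACG (Thr): third position 4-fold.
Codon 7 GGA (Gly): third position 4-fold.
Codon 8 CUG (Leu): third position 4-fold.
Codon 9 UGC (Cys): third position 2-fold.
Four-fold degenerate third positions: 6.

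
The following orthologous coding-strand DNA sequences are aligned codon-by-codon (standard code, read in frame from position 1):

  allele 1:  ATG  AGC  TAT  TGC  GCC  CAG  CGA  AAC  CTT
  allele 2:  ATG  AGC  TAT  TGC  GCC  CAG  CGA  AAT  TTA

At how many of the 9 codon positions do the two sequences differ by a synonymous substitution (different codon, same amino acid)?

2

Codon 1: ATG Met / ATG Met — identical.
Codon 2: AGC Ser / AGC Ser — identical.
Codon 3: TAT Tyr / TAT Tyr — identical.
Codon 4: TGC Cys / TGC Cys — identical.
Codon 5: GCC Ala / GCC Ala — identical.
Codon 6: CAG Gln / CAG Gln — identical.
Codon 7: CGA Arg / CGA Arg — identical.
Codon 8: AAC Asn / AAT Asn — synonymous.
Codon 9: CTT Leu / TTA Leu — synonymous.
Synonymous differences: 2.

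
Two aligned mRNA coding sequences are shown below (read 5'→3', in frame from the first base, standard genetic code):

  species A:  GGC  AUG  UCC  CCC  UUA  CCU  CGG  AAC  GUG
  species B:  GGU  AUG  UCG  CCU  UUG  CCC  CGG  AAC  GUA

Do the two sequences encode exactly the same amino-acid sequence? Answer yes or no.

yes

Codon 1: GGC Gly / GGU Gly — synonymous.
Codon 2: AUG Met / AUG Met — identical.
Codon 3: UCC Ser / UCG Ser — synonymous.
Codon 4: CCC Pro / CCU Pro — synonymous.
Codon 5: UUA Leu / UUG Leu — synonymous.
Codon 6: CCU Pro / CCC Pro — synonymous.
Codon 7: CGG Arg / CGG Arg — identical.
Codon 8: AAC Asn / AAC Asn — identical.
Codon 9: GUG Val / GUA Val — synonymous.
Nonsynonymous differences: 0 → same protein.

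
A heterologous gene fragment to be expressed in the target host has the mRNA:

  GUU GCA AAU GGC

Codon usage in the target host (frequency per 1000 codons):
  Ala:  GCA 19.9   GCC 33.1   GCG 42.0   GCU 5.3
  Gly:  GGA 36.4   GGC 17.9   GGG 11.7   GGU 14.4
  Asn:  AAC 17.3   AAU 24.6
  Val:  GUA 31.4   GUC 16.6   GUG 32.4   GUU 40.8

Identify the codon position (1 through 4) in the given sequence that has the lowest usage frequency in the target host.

4

Codon 1 GUU (Val): 40.8 per 1000.
Codon 2 GCA (Ala): 19.9 per 1000.
Codon 3 AAU (Asn): 24.6 per 1000.
Codon 4 GGC (Gly): 17.9 per 1000.
Lowest frequency is 17.9 at codon 4.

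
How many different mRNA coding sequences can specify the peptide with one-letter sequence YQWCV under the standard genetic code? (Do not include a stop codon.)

Tyr: 2 codons.
Gln: 2 codons.
Trp: 1 codon.
Cys: 2 codons.
Val: 4 codons.
2 × 2 × 1 × 2 × 4 = 32.

32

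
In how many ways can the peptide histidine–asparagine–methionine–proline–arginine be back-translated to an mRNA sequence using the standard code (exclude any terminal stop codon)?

His: 2 codons.
Asn: 2 codons.
Met: 1 codon.
Pro: 4 codons.
Arg: 6 codons.
2 × 2 × 1 × 4 × 6 = 96.

96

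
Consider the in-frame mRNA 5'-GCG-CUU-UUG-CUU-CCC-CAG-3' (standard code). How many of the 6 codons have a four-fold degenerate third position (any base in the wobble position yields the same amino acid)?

4

Codon 1 GCG (Ala): third position 4-fold.
Codon 2 CUU (Leu): third position 4-fold.
Codon 3 UUG (Leu): third position 2-fold.
Codon 4 CUU (Leu): third position 4-fold.
Codon 5 CCC (Pro): third position 4-fold.
Codon 6 CAG (Gln): third position 2-fold.
Four-fold degenerate third positions: 4.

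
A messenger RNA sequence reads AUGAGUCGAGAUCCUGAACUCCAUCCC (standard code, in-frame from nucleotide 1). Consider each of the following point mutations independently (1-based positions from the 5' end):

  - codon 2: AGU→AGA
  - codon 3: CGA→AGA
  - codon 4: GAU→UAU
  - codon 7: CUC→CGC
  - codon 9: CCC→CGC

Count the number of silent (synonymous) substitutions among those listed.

Codon 2: AGU (Ser) → AGA (Arg) — missense.
Codon 3: CGA (Arg) → AGA (Arg) — synonymous.
Codon 4: GAU (Asp) → UAU (Tyr) — missense.
Codon 7: CUC (Leu) → CGC (Arg) — missense.
Codon 9: CCC (Pro) → CGC (Arg) — missense.
Synonymous: 1 of 5.

1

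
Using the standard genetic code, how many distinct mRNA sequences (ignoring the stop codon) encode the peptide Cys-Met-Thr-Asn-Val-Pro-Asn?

512

Cys: 2 codons.
Met: 1 codon.
Thr: 4 codons.
Asn: 2 codons.
Val: 4 codons.
Pro: 4 codons.
Asn: 2 codons.
2 × 1 × 4 × 2 × 4 × 4 × 2 = 512.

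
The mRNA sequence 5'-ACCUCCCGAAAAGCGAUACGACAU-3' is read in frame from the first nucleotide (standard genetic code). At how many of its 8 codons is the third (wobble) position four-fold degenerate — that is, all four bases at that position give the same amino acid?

Codon 1 ACC (Thr): third position 4-fold.
Codon 2 UCC (Ser): third position 4-fold.
Codon 3 CGA (Arg): third position 4-fold.
Codon 4 AAA (Lys): third position 2-fold.
Codon 5 GCG (Ala): third position 4-fold.
Codon 6 AUA (Ile): third position 3-fold.
Codon 7 CGA (Arg): third position 4-fold.
Codon 8 CAU (His): third position 2-fold.
Four-fold degenerate third positions: 5.

5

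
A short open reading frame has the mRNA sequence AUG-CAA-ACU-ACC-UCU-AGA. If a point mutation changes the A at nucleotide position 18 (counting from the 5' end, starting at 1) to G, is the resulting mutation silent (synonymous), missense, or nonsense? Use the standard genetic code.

silent

Position 18 falls in codon 6: AGA → Arg.
After the substitution the codon is AGG → Arg.
Both encode Arg, so the change is synonymous.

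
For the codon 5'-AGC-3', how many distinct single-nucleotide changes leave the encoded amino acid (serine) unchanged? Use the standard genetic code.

Position 1: none → 0 synonymous.
Position 2: none → 0 synonymous.
Position 3: AGT → 1 synonymous.
Total: 0 + 0 + 1 = 1.

1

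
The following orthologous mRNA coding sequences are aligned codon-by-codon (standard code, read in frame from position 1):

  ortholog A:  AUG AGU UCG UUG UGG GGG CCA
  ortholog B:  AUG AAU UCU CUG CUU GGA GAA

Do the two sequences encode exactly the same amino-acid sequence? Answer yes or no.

Codon 1: AUG Met / AUG Met — identical.
Codon 2: AGU Ser / AAU Asn — nonsynonymous.
Codon 3: UCG Ser / UCU Ser — synonymous.
Codon 4: UUG Leu / CUG Leu — synonymous.
Codon 5: UGG Trp / CUU Leu — nonsynonymous.
Codon 6: GGG Gly / GGA Gly — synonymous.
Codon 7: CCA Pro / GAA Glu — nonsynonymous.
Nonsynonymous differences: 3 → different protein.

no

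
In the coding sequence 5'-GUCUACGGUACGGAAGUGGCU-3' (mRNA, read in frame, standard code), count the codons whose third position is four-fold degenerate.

Codon 1 GUC (Val): third position 4-fold.
Codon 2 UAC (Tyr): third position 2-fold.
Codon 3 GGU (Gly): third position 4-fold.
Codon 4 ACG (Thr): third position 4-fold.
Codon 5 GAA (Glu): third position 2-fold.
Codon 6 GUG (Val): third position 4-fold.
Codon 7 GCU (Ala): third position 4-fold.
Four-fold degenerate third positions: 5.

5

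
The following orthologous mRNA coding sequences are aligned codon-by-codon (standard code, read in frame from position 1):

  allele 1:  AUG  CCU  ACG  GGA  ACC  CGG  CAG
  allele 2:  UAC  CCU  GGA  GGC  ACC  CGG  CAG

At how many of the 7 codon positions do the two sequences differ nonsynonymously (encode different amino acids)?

Codon 1: AUG Met / UAC Tyr — nonsynonymous.
Codon 2: CCU Pro / CCU Pro — identical.
Codon 3: ACG Thr / GGA Gly — nonsynonymous.
Codon 4: GGA Gly / GGC Gly — synonymous.
Codon 5: ACC Thr / ACC Thr — identical.
Codon 6: CGG Arg / CGG Arg — identical.
Codon 7: CAG Gln / CAG Gln — identical.
Nonsynonymous differences: 2.

2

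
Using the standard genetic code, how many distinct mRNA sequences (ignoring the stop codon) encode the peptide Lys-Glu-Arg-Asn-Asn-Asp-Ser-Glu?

2304

Lys: 2 codons.
Glu: 2 codons.
Arg: 6 codons.
Asn: 2 codons.
Asn: 2 codons.
Asp: 2 codons.
Ser: 6 codons.
Glu: 2 codons.
2 × 2 × 6 × 2 × 2 × 2 × 6 × 2 = 2304.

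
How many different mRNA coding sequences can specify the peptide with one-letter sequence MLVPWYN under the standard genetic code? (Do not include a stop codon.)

384

Met: 1 codon.
Leu: 6 codons.
Val: 4 codons.
Pro: 4 codons.
Trp: 1 codon.
Tyr: 2 codons.
Asn: 2 codons.
1 × 6 × 4 × 4 × 1 × 2 × 2 = 384.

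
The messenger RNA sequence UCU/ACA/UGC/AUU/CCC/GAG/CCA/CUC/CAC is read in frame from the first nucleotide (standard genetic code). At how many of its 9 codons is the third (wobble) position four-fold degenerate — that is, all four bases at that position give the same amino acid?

5

Codon 1 UCU (Ser): third position 4-fold.
Codon 2 ACA (Thr): third position 4-fold.
Codon 3 UGC (Cys): third position 2-fold.
Codon 4 AUU (Ile): third position 3-fold.
Codon 5 CCC (Pro): third position 4-fold.
Codon 6 GAG (Glu): third position 2-fold.
Codon 7 CCA (Pro): third position 4-fold.
Codon 8 CUC (Leu): third position 4-fold.
Codon 9 CAC (His): third position 2-fold.
Four-fold degenerate third positions: 5.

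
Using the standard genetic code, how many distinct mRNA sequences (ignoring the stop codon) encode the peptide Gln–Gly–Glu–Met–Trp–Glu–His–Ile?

Gln: 2 codons.
Gly: 4 codons.
Glu: 2 codons.
Met: 1 codon.
Trp: 1 codon.
Glu: 2 codons.
His: 2 codons.
Ile: 3 codons.
2 × 4 × 2 × 1 × 1 × 2 × 2 × 3 = 192.

192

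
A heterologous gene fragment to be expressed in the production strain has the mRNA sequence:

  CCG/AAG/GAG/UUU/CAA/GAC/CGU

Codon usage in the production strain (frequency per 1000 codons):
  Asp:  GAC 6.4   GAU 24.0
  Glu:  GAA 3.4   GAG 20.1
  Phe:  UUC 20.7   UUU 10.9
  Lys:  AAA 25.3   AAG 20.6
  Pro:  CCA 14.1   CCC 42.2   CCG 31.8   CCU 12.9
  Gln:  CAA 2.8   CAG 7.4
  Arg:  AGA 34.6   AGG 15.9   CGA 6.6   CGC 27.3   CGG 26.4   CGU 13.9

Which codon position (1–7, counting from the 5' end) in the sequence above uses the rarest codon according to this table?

5

Codon 1 CCG (Pro): 31.8 per 1000.
Codon 2 AAG (Lys): 20.6 per 1000.
Codon 3 GAG (Glu): 20.1 per 1000.
Codon 4 UUU (Phe): 10.9 per 1000.
Codon 5 CAA (Gln): 2.8 per 1000.
Codon 6 GAC (Asp): 6.4 per 1000.
Codon 7 CGU (Arg): 13.9 per 1000.
Lowest frequency is 2.8 at codon 5.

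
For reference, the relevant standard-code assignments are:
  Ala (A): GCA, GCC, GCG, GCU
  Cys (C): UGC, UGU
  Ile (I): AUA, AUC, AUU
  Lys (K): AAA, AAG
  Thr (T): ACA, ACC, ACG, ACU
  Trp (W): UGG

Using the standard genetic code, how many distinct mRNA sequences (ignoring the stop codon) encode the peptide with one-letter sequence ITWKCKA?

384

Ile: 3 codons.
Thr: 4 codons.
Trp: 1 codon.
Lys: 2 codons.
Cys: 2 codons.
Lys: 2 codons.
Ala: 4 codons.
3 × 4 × 1 × 2 × 2 × 2 × 4 = 384.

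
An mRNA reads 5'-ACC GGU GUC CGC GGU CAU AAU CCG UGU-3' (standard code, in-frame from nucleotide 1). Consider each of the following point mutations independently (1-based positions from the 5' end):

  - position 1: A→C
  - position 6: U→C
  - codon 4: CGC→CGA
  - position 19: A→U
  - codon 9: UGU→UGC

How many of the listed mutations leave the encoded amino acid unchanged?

Codon 1: ACC (Thr) → CCC (Pro) — missense.
Codon 2: GGU (Gly) → GGC (Gly) — synonymous.
Codon 4: CGC (Arg) → CGA (Arg) — synonymous.
Codon 7: AAU (Asn) → UAU (Tyr) — missense.
Codon 9: UGU (Cys) → UGC (Cys) — synonymous.
Synonymous: 3 of 5.

3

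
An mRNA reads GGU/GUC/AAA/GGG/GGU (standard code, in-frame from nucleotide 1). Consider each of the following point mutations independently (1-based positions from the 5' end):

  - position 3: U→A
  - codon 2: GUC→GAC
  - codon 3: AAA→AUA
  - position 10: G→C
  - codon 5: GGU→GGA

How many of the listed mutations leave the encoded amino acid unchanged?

2

Codon 1: GGU (Gly) → GGA (Gly) — synonymous.
Codon 2: GUC (Val) → GAC (Asp) — missense.
Codon 3: AAA (Lys) → AUA (Ile) — missense.
Codon 4: GGG (Gly) → CGG (Arg) — missense.
Codon 5: GGU (Gly) → GGA (Gly) — synonymous.
Synonymous: 2 of 5.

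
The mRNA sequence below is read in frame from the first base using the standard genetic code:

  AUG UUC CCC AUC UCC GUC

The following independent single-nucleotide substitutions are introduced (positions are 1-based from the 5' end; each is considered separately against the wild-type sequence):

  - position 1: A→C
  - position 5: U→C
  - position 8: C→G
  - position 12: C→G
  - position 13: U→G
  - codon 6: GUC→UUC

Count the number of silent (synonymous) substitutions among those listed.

0

Codon 1: AUG (Met) → CUG (Leu) — missense.
Codon 2: UUC (Phe) → UCC (Ser) — missense.
Codon 3: CCC (Pro) → CGC (Arg) — missense.
Codon 4: AUC (Ile) → AUG (Met) — missense.
Codon 5: UCC (Ser) → GCC (Ala) — missense.
Codon 6: GUC (Val) → UUC (Phe) — missense.
Synonymous: 0 of 6.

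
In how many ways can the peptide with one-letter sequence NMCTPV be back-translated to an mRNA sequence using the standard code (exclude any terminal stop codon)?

256

Asn: 2 codons.
Met: 1 codon.
Cys: 2 codons.
Thr: 4 codons.
Pro: 4 codons.
Val: 4 codons.
2 × 1 × 2 × 4 × 4 × 4 = 256.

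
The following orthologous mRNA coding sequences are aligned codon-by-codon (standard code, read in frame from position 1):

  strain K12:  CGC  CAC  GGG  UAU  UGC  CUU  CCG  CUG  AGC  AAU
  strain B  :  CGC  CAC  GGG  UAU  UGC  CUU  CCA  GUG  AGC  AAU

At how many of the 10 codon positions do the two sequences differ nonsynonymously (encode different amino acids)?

Codon 1: CGC Arg / CGC Arg — identical.
Codon 2: CAC His / CAC His — identical.
Codon 3: GGG Gly / GGG Gly — identical.
Codon 4: UAU Tyr / UAU Tyr — identical.
Codon 5: UGC Cys / UGC Cys — identical.
Codon 6: CUU Leu / CUU Leu — identical.
Codon 7: CCG Pro / CCA Pro — synonymous.
Codon 8: CUG Leu / GUG Val — nonsynonymous.
Codon 9: AGC Ser / AGC Ser — identical.
Codon 10: AAU Asn / AAU Asn — identical.
Nonsynonymous differences: 1.

1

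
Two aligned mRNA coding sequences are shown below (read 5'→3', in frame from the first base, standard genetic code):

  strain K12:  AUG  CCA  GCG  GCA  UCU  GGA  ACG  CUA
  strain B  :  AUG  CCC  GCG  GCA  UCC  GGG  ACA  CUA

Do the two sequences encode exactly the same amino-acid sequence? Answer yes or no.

Codon 1: AUG Met / AUG Met — identical.
Codon 2: CCA Pro / CCC Pro — synonymous.
Codon 3: GCG Ala / GCG Ala — identical.
Codon 4: GCA Ala / GCA Ala — identical.
Codon 5: UCU Ser / UCC Ser — synonymous.
Codon 6: GGA Gly / GGG Gly — synonymous.
Codon 7: ACG Thr / ACA Thr — synonymous.
Codon 8: CUA Leu / CUA Leu — identical.
Nonsynonymous differences: 0 → same protein.

yes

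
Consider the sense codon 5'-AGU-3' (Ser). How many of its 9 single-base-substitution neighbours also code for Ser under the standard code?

1

Position 1: none → 0 synonymous.
Position 2: none → 0 synonymous.
Position 3: AGC → 1 synonymous.
Total: 0 + 0 + 1 = 1.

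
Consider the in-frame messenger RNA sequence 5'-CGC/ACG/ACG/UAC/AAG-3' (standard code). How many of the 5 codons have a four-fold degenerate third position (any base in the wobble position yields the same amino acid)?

3

Codon 1 CGC (Arg): third position 4-fold.
Codon 2 ACG (Thr): third position 4-fold.
Codon 3 ACG (Thr): third position 4-fold.
Codon 4 UAC (Tyr): third position 2-fold.
Codon 5 AAG (Lys): third position 2-fold.
Four-fold degenerate third positions: 3.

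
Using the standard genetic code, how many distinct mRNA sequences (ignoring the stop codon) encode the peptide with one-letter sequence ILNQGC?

Ile: 3 codons.
Leu: 6 codons.
Asn: 2 codons.
Gln: 2 codons.
Gly: 4 codons.
Cys: 2 codons.
3 × 6 × 2 × 2 × 4 × 2 = 576.

576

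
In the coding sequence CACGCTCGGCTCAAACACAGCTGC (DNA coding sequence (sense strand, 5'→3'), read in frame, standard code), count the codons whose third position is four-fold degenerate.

Codon 1 CAC (His): third position 2-fold.
Codon 2 GCT (Ala): third position 4-fold.
Codon 3 CGG (Arg): third position 4-fold.
Codon 4 CTC (Leu): third position 4-fold.
Codon 5 AAA (Lys): third position 2-fold.
Codon 6 CAC (His): third position 2-fold.
Codon 7 AGC (Ser): third position 2-fold.
Codon 8 TGC (Cys): third position 2-fold.
Four-fold degenerate third positions: 3.

3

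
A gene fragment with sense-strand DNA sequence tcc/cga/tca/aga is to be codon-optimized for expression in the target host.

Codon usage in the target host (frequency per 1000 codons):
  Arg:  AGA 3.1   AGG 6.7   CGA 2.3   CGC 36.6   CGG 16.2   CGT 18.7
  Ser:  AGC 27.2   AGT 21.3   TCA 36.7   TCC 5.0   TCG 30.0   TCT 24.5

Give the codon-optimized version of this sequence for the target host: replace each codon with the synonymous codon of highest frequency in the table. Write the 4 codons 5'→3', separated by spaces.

Codon 1 (Ser): best is TCA at 36.7.
Codon 2 (Arg): best is CGC at 36.6.
Codon 3 (Ser): best is TCA at 36.7.
Codon 4 (Arg): best is CGC at 36.6.

TCA CGC TCA CGC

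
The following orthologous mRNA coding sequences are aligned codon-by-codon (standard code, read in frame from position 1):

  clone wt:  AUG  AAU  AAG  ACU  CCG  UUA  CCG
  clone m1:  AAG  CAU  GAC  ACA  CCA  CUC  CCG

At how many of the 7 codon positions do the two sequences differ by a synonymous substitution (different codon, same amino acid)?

3

Codon 1: AUG Met / AAG Lys — nonsynonymous.
Codon 2: AAU Asn / CAU His — nonsynonymous.
Codon 3: AAG Lys / GAC Asp — nonsynonymous.
Codon 4: ACU Thr / ACA Thr — synonymous.
Codon 5: CCG Pro / CCA Pro — synonymous.
Codon 6: UUA Leu / CUC Leu — synonymous.
Codon 7: CCG Pro / CCG Pro — identical.
Synonymous differences: 3.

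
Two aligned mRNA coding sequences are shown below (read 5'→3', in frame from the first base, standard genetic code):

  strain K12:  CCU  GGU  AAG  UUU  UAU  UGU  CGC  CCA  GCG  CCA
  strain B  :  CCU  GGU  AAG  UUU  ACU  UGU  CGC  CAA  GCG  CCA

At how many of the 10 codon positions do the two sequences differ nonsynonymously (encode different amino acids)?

2

Codon 1: CCU Pro / CCU Pro — identical.
Codon 2: GGU Gly / GGU Gly — identical.
Codon 3: AAG Lys / AAG Lys — identical.
Codon 4: UUU Phe / UUU Phe — identical.
Codon 5: UAU Tyr / ACU Thr — nonsynonymous.
Codon 6: UGU Cys / UGU Cys — identical.
Codon 7: CGC Arg / CGC Arg — identical.
Codon 8: CCA Pro / CAA Gln — nonsynonymous.
Codon 9: GCG Ala / GCG Ala — identical.
Codon 10: CCA Pro / CCA Pro — identical.
Nonsynonymous differences: 2.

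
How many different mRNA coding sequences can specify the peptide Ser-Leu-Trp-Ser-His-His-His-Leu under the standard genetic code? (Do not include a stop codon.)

Ser: 6 codons.
Leu: 6 codons.
Trp: 1 codon.
Ser: 6 codons.
His: 2 codons.
His: 2 codons.
His: 2 codons.
Leu: 6 codons.
6 × 6 × 1 × 6 × 2 × 2 × 2 × 6 = 10368.

10368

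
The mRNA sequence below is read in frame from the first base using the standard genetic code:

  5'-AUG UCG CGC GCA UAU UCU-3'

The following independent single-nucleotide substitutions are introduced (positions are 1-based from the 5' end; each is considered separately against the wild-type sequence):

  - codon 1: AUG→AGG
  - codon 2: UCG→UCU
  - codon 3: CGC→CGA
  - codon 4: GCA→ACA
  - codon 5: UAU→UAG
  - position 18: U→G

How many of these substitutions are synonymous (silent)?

3

Codon 1: AUG (Met) → AGG (Arg) — missense.
Codon 2: UCG (Ser) → UCU (Ser) — synonymous.
Codon 3: CGC (Arg) → CGA (Arg) — synonymous.
Codon 4: GCA (Ala) → ACA (Thr) — missense.
Codon 5: UAU (Tyr) → UAG (Stop) — nonsense.
Codon 6: UCU (Ser) → UCG (Ser) — synonymous.
Synonymous: 3 of 6.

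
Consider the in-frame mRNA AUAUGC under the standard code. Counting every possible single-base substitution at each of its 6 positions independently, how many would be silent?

3

Codon 1 (AUA, Ile): 2 synonymous substitutions.
Codon 2 (UGC, Cys): 1 synonymous substitution.
Total: 2 + 1 = 3.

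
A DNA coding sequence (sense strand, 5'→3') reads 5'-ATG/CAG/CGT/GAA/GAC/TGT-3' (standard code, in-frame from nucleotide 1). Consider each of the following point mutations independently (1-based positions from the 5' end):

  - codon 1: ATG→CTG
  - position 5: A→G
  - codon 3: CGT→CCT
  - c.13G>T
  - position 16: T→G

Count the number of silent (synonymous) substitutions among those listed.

0

Codon 1: ATG (Met) → CTG (Leu) — missense.
Codon 2: CAG (Gln) → CGG (Arg) — missense.
Codon 3: CGT (Arg) → CCT (Pro) — missense.
Codon 5: GAC (Asp) → TAC (Tyr) — missense.
Codon 6: TGT (Cys) → GGT (Gly) — missense.
Synonymous: 0 of 5.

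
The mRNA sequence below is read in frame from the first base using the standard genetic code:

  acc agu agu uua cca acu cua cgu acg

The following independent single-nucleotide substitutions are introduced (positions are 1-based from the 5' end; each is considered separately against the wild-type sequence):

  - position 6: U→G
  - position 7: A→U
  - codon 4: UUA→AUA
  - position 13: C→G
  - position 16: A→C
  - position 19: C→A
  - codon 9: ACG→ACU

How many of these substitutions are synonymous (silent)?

1

Codon 2: AGU (Ser) → AGG (Arg) — missense.
Codon 3: AGU (Ser) → UGU (Cys) — missense.
Codon 4: UUA (Leu) → AUA (Ile) — missense.
Codon 5: CCA (Pro) → GCA (Ala) — missense.
Codon 6: ACU (Thr) → CCU (Pro) — missense.
Codon 7: CUA (Leu) → AUA (Ile) — missense.
Codon 9: ACG (Thr) → ACU (Thr) — synonymous.
Synonymous: 1 of 7.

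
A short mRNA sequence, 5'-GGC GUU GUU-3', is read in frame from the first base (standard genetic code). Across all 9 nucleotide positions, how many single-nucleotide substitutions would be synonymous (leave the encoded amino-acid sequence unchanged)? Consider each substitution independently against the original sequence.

9

Codon 1 (GGC, Gly): 3 synonymous substitutions.
Codon 2 (GUU, Val): 3 synonymous substitutions.
Codon 3 (GUU, Val): 3 synonymous substitutions.
Total: 3 + 3 + 3 = 9.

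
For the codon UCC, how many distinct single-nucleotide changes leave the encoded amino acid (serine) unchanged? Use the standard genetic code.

Position 1: none → 0 synonymous.
Position 2: none → 0 synonymous.
Position 3: UCU, UCA, UCG → 3 synonymous.
Total: 0 + 0 + 3 = 3.

3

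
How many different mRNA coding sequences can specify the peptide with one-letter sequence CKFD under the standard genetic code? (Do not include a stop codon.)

16

Cys: 2 codons.
Lys: 2 codons.
Phe: 2 codons.
Asp: 2 codons.
2 × 2 × 2 × 2 = 16.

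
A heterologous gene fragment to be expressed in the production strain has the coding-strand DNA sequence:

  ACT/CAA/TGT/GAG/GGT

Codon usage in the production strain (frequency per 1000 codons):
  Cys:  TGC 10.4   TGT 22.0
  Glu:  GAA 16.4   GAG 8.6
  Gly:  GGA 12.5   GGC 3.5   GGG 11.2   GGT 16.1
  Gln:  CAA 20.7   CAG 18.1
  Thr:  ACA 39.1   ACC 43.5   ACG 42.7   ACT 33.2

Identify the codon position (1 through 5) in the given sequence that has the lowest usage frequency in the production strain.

4

Codon 1 ACT (Thr): 33.2 per 1000.
Codon 2 CAA (Gln): 20.7 per 1000.
Codon 3 TGT (Cys): 22.0 per 1000.
Codon 4 GAG (Glu): 8.6 per 1000.
Codon 5 GGT (Gly): 16.1 per 1000.
Lowest frequency is 8.6 at codon 4.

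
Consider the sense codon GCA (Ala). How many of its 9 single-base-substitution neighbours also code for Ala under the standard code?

Position 1: none → 0 synonymous.
Position 2: none → 0 synonymous.
Position 3: GCT, GCC, GCG → 3 synonymous.
Total: 0 + 0 + 3 = 3.

3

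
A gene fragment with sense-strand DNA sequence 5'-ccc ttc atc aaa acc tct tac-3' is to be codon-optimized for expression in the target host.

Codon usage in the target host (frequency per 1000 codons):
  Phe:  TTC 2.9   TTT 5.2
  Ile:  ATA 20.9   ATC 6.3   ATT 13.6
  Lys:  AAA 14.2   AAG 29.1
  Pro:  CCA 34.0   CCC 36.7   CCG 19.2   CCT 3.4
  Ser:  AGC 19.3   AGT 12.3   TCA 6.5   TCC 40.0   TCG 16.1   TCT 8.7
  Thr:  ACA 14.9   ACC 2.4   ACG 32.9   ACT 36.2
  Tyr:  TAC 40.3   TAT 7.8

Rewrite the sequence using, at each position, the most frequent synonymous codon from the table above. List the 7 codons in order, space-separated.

CCC TTT ATA AAG ACT TCC TAC

Codon 1 (Pro): best is CCC at 36.7.
Codon 2 (Phe): best is TTT at 5.2.
Codon 3 (Ile): best is ATA at 20.9.
Codon 4 (Lys): best is AAG at 29.1.
Codon 5 (Thr): best is ACT at 36.2.
Codon 6 (Ser): best is TCC at 40.0.
Codon 7 (Tyr): best is TAC at 40.3.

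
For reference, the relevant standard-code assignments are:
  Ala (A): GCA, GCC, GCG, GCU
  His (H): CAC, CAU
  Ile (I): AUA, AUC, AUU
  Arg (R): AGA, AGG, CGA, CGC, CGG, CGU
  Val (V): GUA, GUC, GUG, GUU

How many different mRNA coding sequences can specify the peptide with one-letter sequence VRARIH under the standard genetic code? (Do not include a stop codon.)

Val: 4 codons.
Arg: 6 codons.
Ala: 4 codons.
Arg: 6 codons.
Ile: 3 codons.
His: 2 codons.
4 × 6 × 4 × 6 × 3 × 2 = 3456.

3456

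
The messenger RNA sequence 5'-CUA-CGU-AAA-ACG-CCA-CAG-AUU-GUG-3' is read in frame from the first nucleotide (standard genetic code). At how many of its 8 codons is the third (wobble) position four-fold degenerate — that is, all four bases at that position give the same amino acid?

Codon 1 CUA (Leu): third position 4-fold.
Codon 2 CGU (Arg): third position 4-fold.
Codon 3 AAA (Lys): third position 2-fold.
Codon 4 ACG (Thr): third position 4-fold.
Codon 5 CCA (Pro): third position 4-fold.
Codon 6 CAG (Gln): third position 2-fold.
Codon 7 AUU (Ile): third position 3-fold.
Codon 8 GUG (Val): third position 4-fold.
Four-fold degenerate third positions: 5.

5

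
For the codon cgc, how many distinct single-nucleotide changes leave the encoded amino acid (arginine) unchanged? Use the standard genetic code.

Position 1: none → 0 synonymous.
Position 2: none → 0 synonymous.
Position 3: CGT, CGA, CGG → 3 synonymous.
Total: 0 + 0 + 3 = 3.

3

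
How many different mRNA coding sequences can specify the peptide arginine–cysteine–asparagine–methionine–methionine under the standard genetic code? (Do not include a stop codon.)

Arg: 6 codons.
Cys: 2 codons.
Asn: 2 codons.
Met: 1 codon.
Met: 1 codon.
6 × 2 × 2 × 1 × 1 = 24.

24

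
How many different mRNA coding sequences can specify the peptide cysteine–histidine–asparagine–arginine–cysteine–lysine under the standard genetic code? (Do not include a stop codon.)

Cys: 2 codons.
His: 2 codons.
Asn: 2 codons.
Arg: 6 codons.
Cys: 2 codons.
Lys: 2 codons.
2 × 2 × 2 × 6 × 2 × 2 = 192.

192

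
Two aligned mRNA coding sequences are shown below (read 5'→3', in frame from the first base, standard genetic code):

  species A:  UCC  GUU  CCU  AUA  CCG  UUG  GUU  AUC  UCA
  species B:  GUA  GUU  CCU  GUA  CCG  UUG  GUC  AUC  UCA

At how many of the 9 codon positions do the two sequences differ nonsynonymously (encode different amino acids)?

2

Codon 1: UCC Ser / GUA Val — nonsynonymous.
Codon 2: GUU Val / GUU Val — identical.
Codon 3: CCU Pro / CCU Pro — identical.
Codon 4: AUA Ile / GUA Val — nonsynonymous.
Codon 5: CCG Pro / CCG Pro — identical.
Codon 6: UUG Leu / UUG Leu — identical.
Codon 7: GUU Val / GUC Val — synonymous.
Codon 8: AUC Ile / AUC Ile — identical.
Codon 9: UCA Ser / UCA Ser — identical.
Nonsynonymous differences: 2.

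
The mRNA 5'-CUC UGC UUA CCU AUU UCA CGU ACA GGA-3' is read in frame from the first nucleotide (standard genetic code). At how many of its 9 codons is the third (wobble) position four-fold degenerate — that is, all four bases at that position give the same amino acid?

6

Codon 1 CUC (Leu): third position 4-fold.
Codon 2 UGC (Cys): third position 2-fold.
Codon 3 UUA (Leu): third position 2-fold.
Codon 4 CCU (Pro): third position 4-fold.
Codon 5 AUU (Ile): third position 3-fold.
Codon 6 UCA (Ser): third position 4-fold.
Codon 7 CGU (Arg): third position 4-fold.
Codon 8 ACA (Thr): third position 4-fold.
Codon 9 GGA (Gly): third position 4-fold.
Four-fold degenerate third positions: 6.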